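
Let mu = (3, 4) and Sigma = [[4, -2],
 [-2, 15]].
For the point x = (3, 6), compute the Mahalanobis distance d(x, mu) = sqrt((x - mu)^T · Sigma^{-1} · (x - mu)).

Step 1 — centre the observation: (x - mu) = (0, 2).

Step 2 — invert Sigma. det(Sigma) = 4·15 - (-2)² = 56.
  Sigma^{-1} = (1/det) · [[d, -b], [-b, a]] = [[0.2679, 0.0357],
 [0.0357, 0.0714]].

Step 3 — form the quadratic (x - mu)^T · Sigma^{-1} · (x - mu):
  Sigma^{-1} · (x - mu) = (0.0714, 0.1429).
  (x - mu)^T · [Sigma^{-1} · (x - mu)] = (0)·(0.0714) + (2)·(0.1429) = 0.2857.

Step 4 — take square root: d = √(0.2857) ≈ 0.5345.

d(x, mu) = √(0.2857) ≈ 0.5345


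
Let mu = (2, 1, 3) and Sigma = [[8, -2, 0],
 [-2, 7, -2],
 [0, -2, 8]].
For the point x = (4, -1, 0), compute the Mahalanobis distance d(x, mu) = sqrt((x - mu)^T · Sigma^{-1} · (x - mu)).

Step 1 — centre the observation: (x - mu) = (2, -2, -3).

Step 2 — invert Sigma (cofactor / det for 3×3, or solve directly):
  Sigma^{-1} = [[0.1354, 0.0417, 0.0104],
 [0.0417, 0.1667, 0.0417],
 [0.0104, 0.0417, 0.1354]].

Step 3 — form the quadratic (x - mu)^T · Sigma^{-1} · (x - mu):
  Sigma^{-1} · (x - mu) = (0.1562, -0.375, -0.4688).
  (x - mu)^T · [Sigma^{-1} · (x - mu)] = (2)·(0.1562) + (-2)·(-0.375) + (-3)·(-0.4688) = 2.4688.

Step 4 — take square root: d = √(2.4688) ≈ 1.5712.

d(x, mu) = √(2.4688) ≈ 1.5712


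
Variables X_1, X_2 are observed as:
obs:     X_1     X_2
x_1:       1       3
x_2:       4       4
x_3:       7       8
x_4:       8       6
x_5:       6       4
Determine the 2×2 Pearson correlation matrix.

Step 1 — column means:
  mean(X_1) = (1 + 4 + 7 + 8 + 6) / 5 = 26/5 = 5.2
  mean(X_2) = (3 + 4 + 8 + 6 + 4) / 5 = 25/5 = 5

Step 2 — sample variances and covariances s[i,j] = (1/(n-1)) · Σ_k (x_{k,i} - mean_i) · (x_{k,j} - mean_j), with n-1 = 4:
  s[X_1,X_1] = ((-4.2)·(-4.2) + (-1.2)·(-1.2) + (1.8)·(1.8) + (2.8)·(2.8) + (0.8)·(0.8)) / 4 = 30.8/4 = 7.7
  s[X_1,X_2] = ((-4.2)·(-2) + (-1.2)·(-1) + (1.8)·(3) + (2.8)·(1) + (0.8)·(-1)) / 4 = 17/4 = 4.25
  s[X_2,X_2] = ((-2)·(-2) + (-1)·(-1) + (3)·(3) + (1)·(1) + (-1)·(-1)) / 4 = 16/4 = 4
  Sample standard deviations s_i = √(s[i,i]):
  s(X_1) = √(7.7) = 2.7749
  s(X_2) = √(4) = 2

Step 3 — r_{ij} = s_{ij} / (s_i · s_j):
  r[X_1,X_1] = 1 (diagonal).
  r[X_1,X_2] = 4.25 / (2.7749 · 2) = 4.25 / 5.5498 = 0.7658
  r[X_2,X_2] = 1 (diagonal).

R is symmetric with unit diagonal. Assembling:

R = [[1, 0.7658],
 [0.7658, 1]]


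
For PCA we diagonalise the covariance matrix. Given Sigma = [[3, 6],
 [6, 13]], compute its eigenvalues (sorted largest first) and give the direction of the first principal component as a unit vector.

Step 1 — characteristic polynomial of 2×2 Sigma:
  det(Sigma - λI) = λ² - trace · λ + det = 0.
  trace = 3 + 13 = 16, det = 3·13 - (6)² = 3.
Step 2 — discriminant:
  Δ = trace² - 4·det = 256 - 12 = 244.
Step 3 — eigenvalues:
  λ = (trace ± √Δ)/2 = (16 ± 15.6205)/2,
  λ_1 = 15.8102,  λ_2 = 0.1898.

Step 4 — unit eigenvector for λ_1: solve (Sigma - λ_1 I)v = 0. First row:
  (3 - 15.8102)·v_x + (6)·v_y = 0, i.e. (-12.8102)·v_x + (6)·v_y = 0,
  so v ∝ (b, λ_1 - a) = (6, 12.8102) = u.
  ||u|| = √((6)² + (12.8102)²) = √(200.1025) ≈ 14.1458,
  v_1 = u/||u|| ≈ (0.4242, 0.9056) (||v_1|| = 1).

λ_1 = 15.8102,  λ_2 = 0.1898;  v_1 ≈ (0.4242, 0.9056)


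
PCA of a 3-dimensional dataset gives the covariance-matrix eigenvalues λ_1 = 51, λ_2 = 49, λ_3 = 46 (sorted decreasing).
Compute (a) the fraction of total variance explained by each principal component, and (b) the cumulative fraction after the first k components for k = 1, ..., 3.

Step 1 — total variance = trace(Sigma) = Σ λ_i = 51 + 49 + 46 = 146.

Step 2 — fraction explained by component i = λ_i / Σ λ:
  PC1: 51/146 = 0.3493
  PC2: 49/146 = 0.3356
  PC3: 46/146 = 0.3151

Step 3 — cumulative fraction after k components = (λ_1 + ... + λ_k) / Σ λ:
  k = 1: 51/146 = 0.3493
  k = 2: (51 + 49)/146 = 100/146 = 0.6849
  k = 3: (51 + 49 + 46)/146 = 146/146 = 1

Summary (fraction, with percent):

explained: PC1 0.3493 (34.93%), PC2 0.3356 (33.56%), PC3 0.3151 (31.51%);  cumulative: 0.3493, 0.6849, 1


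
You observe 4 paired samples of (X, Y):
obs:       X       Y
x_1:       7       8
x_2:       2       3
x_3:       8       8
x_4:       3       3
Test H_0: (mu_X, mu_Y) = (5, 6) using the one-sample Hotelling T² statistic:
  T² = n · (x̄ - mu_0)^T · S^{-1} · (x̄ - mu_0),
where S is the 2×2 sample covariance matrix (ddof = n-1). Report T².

Step 1 — sample mean vector:
  mean(X) = (7 + 2 + 8 + 3) / 4 = 20/4 = 5
  mean(Y) = (8 + 3 + 8 + 3) / 4 = 22/4 = 5.5
  x̄ = (5, 5.5),  deviation x̄ - mu_0 = (5, 5.5) - (5, 6) = (0, -0.5).

Step 2 — sample covariance matrix, S[i,j] = (1/(n-1)) · Σ_k (x_{k,i} - mean_i) · (x_{k,j} - mean_j), divisor n-1 = 3:
  S[X,X] = ((2)·(2) + (-3)·(-3) + (3)·(3) + (-2)·(-2)) / 3 = 26/3 = 8.6667
  S[X,Y] = ((2)·(2.5) + (-3)·(-2.5) + (3)·(2.5) + (-2)·(-2.5)) / 3 = 25/3 = 8.3333
  S[Y,Y] = ((2.5)·(2.5) + (-2.5)·(-2.5) + (2.5)·(2.5) + (-2.5)·(-2.5)) / 3 = 25/3 = 8.3333
  S = [[8.6667, 8.3333],
 [8.3333, 8.3333]].

Step 3 — invert S. det(S) = 8.6667·8.3333 - (8.3333)² = 2.7778.
  S^{-1} = (1/det) · [[d, -b], [-b, a]] = [[3, -3],
 [-3, 3.12]].

Step 4 — quadratic form (x̄ - mu_0)^T · S^{-1} · (x̄ - mu_0):
  S^{-1} · (x̄ - mu_0) = (1.5, -1.56),
  (x̄ - mu_0)^T · [...] = (0)·(1.5) + (-0.5)·(-1.56) = 0.78.

Step 5 — scale by n: T² = 4 · 0.78 = 3.12.

T² ≈ 3.12


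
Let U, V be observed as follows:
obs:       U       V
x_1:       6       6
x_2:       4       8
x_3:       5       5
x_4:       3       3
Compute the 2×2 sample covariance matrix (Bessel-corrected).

Step 1 — column means:
  mean(U) = (6 + 4 + 5 + 3) / 4 = 18/4 = 4.5
  mean(V) = (6 + 8 + 5 + 3) / 4 = 22/4 = 5.5

Step 2 — sample covariance S[i,j] = (1/(n-1)) · Σ_k (x_{k,i} - mean_i) · (x_{k,j} - mean_j), with n-1 = 3.
  S[U,U] = ((1.5)·(1.5) + (-0.5)·(-0.5) + (0.5)·(0.5) + (-1.5)·(-1.5)) / 3 = 5/3 = 1.6667
  S[U,V] = ((1.5)·(0.5) + (-0.5)·(2.5) + (0.5)·(-0.5) + (-1.5)·(-2.5)) / 3 = 3/3 = 1
  S[V,V] = ((0.5)·(0.5) + (2.5)·(2.5) + (-0.5)·(-0.5) + (-2.5)·(-2.5)) / 3 = 13/3 = 4.3333

S is symmetric (S[j,i] = S[i,j]). Assembling:

S = [[1.6667, 1],
 [1, 4.3333]]


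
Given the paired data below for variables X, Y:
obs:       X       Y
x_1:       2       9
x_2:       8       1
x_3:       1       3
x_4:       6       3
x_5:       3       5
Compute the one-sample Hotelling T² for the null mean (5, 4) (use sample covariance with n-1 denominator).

Step 1 — sample mean vector:
  mean(X) = (2 + 8 + 1 + 6 + 3) / 5 = 20/5 = 4
  mean(Y) = (9 + 1 + 3 + 3 + 5) / 5 = 21/5 = 4.2
  x̄ = (4, 4.2),  deviation x̄ - mu_0 = (4, 4.2) - (5, 4) = (-1, 0.2).

Step 2 — sample covariance matrix, S[i,j] = (1/(n-1)) · Σ_k (x_{k,i} - mean_i) · (x_{k,j} - mean_j), divisor n-1 = 4:
  S[X,X] = ((-2)·(-2) + (4)·(4) + (-3)·(-3) + (2)·(2) + (-1)·(-1)) / 4 = 34/4 = 8.5
  S[X,Y] = ((-2)·(4.8) + (4)·(-3.2) + (-3)·(-1.2) + (2)·(-1.2) + (-1)·(0.8)) / 4 = -22/4 = -5.5
  S[Y,Y] = ((4.8)·(4.8) + (-3.2)·(-3.2) + (-1.2)·(-1.2) + (-1.2)·(-1.2) + (0.8)·(0.8)) / 4 = 36.8/4 = 9.2
  S = [[8.5, -5.5],
 [-5.5, 9.2]].

Step 3 — invert S. det(S) = 8.5·9.2 - (-5.5)² = 47.95.
  S^{-1} = (1/det) · [[d, -b], [-b, a]] = [[0.1919, 0.1147],
 [0.1147, 0.1773]].

Step 4 — quadratic form (x̄ - mu_0)^T · S^{-1} · (x̄ - mu_0):
  S^{-1} · (x̄ - mu_0) = (-0.1689, -0.0792),
  (x̄ - mu_0)^T · [...] = (-1)·(-0.1689) + (0.2)·(-0.0792) = 0.1531.

Step 5 — scale by n: T² = 5 · 0.1531 = 0.7654.

T² ≈ 0.7654


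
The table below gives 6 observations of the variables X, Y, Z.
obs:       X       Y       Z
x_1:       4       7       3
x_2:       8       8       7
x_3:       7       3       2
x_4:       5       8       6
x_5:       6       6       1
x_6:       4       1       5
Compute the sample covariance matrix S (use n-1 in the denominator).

Step 1 — column means:
  mean(X) = (4 + 8 + 7 + 5 + 6 + 4) / 6 = 34/6 = 5.6667
  mean(Y) = (7 + 8 + 3 + 8 + 6 + 1) / 6 = 33/6 = 5.5
  mean(Z) = (3 + 7 + 2 + 6 + 1 + 5) / 6 = 24/6 = 4

Step 2 — sample covariance S[i,j] = (1/(n-1)) · Σ_k (x_{k,i} - mean_i) · (x_{k,j} - mean_j), with n-1 = 5.
  S[X,X] = ((-1.6667)·(-1.6667) + (2.3333)·(2.3333) + (1.3333)·(1.3333) + (-0.6667)·(-0.6667) + (0.3333)·(0.3333) + (-1.6667)·(-1.6667)) / 5 = 13.3333/5 = 2.6667
  S[X,Y] = ((-1.6667)·(1.5) + (2.3333)·(2.5) + (1.3333)·(-2.5) + (-0.6667)·(2.5) + (0.3333)·(0.5) + (-1.6667)·(-4.5)) / 5 = 6/5 = 1.2
  S[X,Z] = ((-1.6667)·(-1) + (2.3333)·(3) + (1.3333)·(-2) + (-0.6667)·(2) + (0.3333)·(-3) + (-1.6667)·(1)) / 5 = 2/5 = 0.4
  S[Y,Y] = ((1.5)·(1.5) + (2.5)·(2.5) + (-2.5)·(-2.5) + (2.5)·(2.5) + (0.5)·(0.5) + (-4.5)·(-4.5)) / 5 = 41.5/5 = 8.3
  S[Y,Z] = ((1.5)·(-1) + (2.5)·(3) + (-2.5)·(-2) + (2.5)·(2) + (0.5)·(-3) + (-4.5)·(1)) / 5 = 10/5 = 2
  S[Z,Z] = ((-1)·(-1) + (3)·(3) + (-2)·(-2) + (2)·(2) + (-3)·(-3) + (1)·(1)) / 5 = 28/5 = 5.6

S is symmetric (S[j,i] = S[i,j]). Assembling:

S = [[2.6667, 1.2, 0.4],
 [1.2, 8.3, 2],
 [0.4, 2, 5.6]]


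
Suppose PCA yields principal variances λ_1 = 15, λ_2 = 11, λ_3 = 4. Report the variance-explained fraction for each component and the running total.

Step 1 — total variance = trace(Sigma) = Σ λ_i = 15 + 11 + 4 = 30.

Step 2 — fraction explained by component i = λ_i / Σ λ:
  PC1: 15/30 = 0.5
  PC2: 11/30 = 0.3667
  PC3: 4/30 = 0.1333

Step 3 — cumulative fraction after k components = (λ_1 + ... + λ_k) / Σ λ:
  k = 1: 15/30 = 0.5
  k = 2: (15 + 11)/30 = 26/30 = 0.8667
  k = 3: (15 + 11 + 4)/30 = 30/30 = 1

Summary (fraction, with percent):

explained: PC1 0.5 (50%), PC2 0.3667 (36.67%), PC3 0.1333 (13.33%);  cumulative: 0.5, 0.8667, 1


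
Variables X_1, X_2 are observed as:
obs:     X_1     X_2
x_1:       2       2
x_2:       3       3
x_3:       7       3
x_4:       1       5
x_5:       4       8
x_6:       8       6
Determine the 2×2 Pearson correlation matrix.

Step 1 — column means:
  mean(X_1) = (2 + 3 + 7 + 1 + 4 + 8) / 6 = 25/6 = 4.1667
  mean(X_2) = (2 + 3 + 3 + 5 + 8 + 6) / 6 = 27/6 = 4.5

Step 2 — sample variances and covariances s[i,j] = (1/(n-1)) · Σ_k (x_{k,i} - mean_i) · (x_{k,j} - mean_j), with n-1 = 5:
  s[X_1,X_1] = ((-2.1667)·(-2.1667) + (-1.1667)·(-1.1667) + (2.8333)·(2.8333) + (-3.1667)·(-3.1667) + (-0.1667)·(-0.1667) + (3.8333)·(3.8333)) / 5 = 38.8333/5 = 7.7667
  s[X_1,X_2] = ((-2.1667)·(-2.5) + (-1.1667)·(-1.5) + (2.8333)·(-1.5) + (-3.1667)·(0.5) + (-0.1667)·(3.5) + (3.8333)·(1.5)) / 5 = 6.5/5 = 1.3
  s[X_2,X_2] = ((-2.5)·(-2.5) + (-1.5)·(-1.5) + (-1.5)·(-1.5) + (0.5)·(0.5) + (3.5)·(3.5) + (1.5)·(1.5)) / 5 = 25.5/5 = 5.1
  Sample standard deviations s_i = √(s[i,i]):
  s(X_1) = √(7.7667) = 2.7869
  s(X_2) = √(5.1) = 2.2583

Step 3 — r_{ij} = s_{ij} / (s_i · s_j):
  r[X_1,X_1] = 1 (diagonal).
  r[X_1,X_2] = 1.3 / (2.7869 · 2.2583) = 1.3 / 6.2936 = 0.2066
  r[X_2,X_2] = 1 (diagonal).

R is symmetric with unit diagonal. Assembling:

R = [[1, 0.2066],
 [0.2066, 1]]


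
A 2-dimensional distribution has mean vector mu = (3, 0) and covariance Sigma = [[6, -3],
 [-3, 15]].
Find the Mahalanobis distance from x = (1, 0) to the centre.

Step 1 — centre the observation: (x - mu) = (-2, 0).

Step 2 — invert Sigma. det(Sigma) = 6·15 - (-3)² = 81.
  Sigma^{-1} = (1/det) · [[d, -b], [-b, a]] = [[0.1852, 0.037],
 [0.037, 0.0741]].

Step 3 — form the quadratic (x - mu)^T · Sigma^{-1} · (x - mu):
  Sigma^{-1} · (x - mu) = (-0.3704, -0.0741).
  (x - mu)^T · [Sigma^{-1} · (x - mu)] = (-2)·(-0.3704) + (0)·(-0.0741) = 0.7407.

Step 4 — take square root: d = √(0.7407) ≈ 0.8607.

d(x, mu) = √(0.7407) ≈ 0.8607


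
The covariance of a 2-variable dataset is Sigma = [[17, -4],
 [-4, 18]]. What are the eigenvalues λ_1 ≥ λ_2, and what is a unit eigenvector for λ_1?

Step 1 — characteristic polynomial of 2×2 Sigma:
  det(Sigma - λI) = λ² - trace · λ + det = 0.
  trace = 17 + 18 = 35, det = 17·18 - (-4)² = 290.
Step 2 — discriminant:
  Δ = trace² - 4·det = 1225 - 1160 = 65.
Step 3 — eigenvalues:
  λ = (trace ± √Δ)/2 = (35 ± 8.0623)/2,
  λ_1 = 21.5311,  λ_2 = 13.4689.

Step 4 — unit eigenvector for λ_1: solve (Sigma - λ_1 I)v = 0. First row:
  (17 - 21.5311)·v_x + (-4)·v_y = 0, i.e. (-4.5311)·v_x + (-4)·v_y = 0,
  so v ∝ (b, λ_1 - a) = (-4, 4.5311); multiply by -1 so the first entry is positive: u = (4, -4.5311).
  ||u|| = √((4)² + (-4.5311)²) = √(36.5311) ≈ 6.0441,
  v_1 = u/||u|| ≈ (0.6618, -0.7497) (||v_1|| = 1).

λ_1 = 21.5311,  λ_2 = 13.4689;  v_1 ≈ (0.6618, -0.7497)


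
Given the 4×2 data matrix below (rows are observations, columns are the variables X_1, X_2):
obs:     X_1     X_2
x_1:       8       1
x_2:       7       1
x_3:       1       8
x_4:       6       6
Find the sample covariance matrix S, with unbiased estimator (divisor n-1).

Step 1 — column means:
  mean(X_1) = (8 + 7 + 1 + 6) / 4 = 22/4 = 5.5
  mean(X_2) = (1 + 1 + 8 + 6) / 4 = 16/4 = 4

Step 2 — sample covariance S[i,j] = (1/(n-1)) · Σ_k (x_{k,i} - mean_i) · (x_{k,j} - mean_j), with n-1 = 3.
  S[X_1,X_1] = ((2.5)·(2.5) + (1.5)·(1.5) + (-4.5)·(-4.5) + (0.5)·(0.5)) / 3 = 29/3 = 9.6667
  S[X_1,X_2] = ((2.5)·(-3) + (1.5)·(-3) + (-4.5)·(4) + (0.5)·(2)) / 3 = -29/3 = -9.6667
  S[X_2,X_2] = ((-3)·(-3) + (-3)·(-3) + (4)·(4) + (2)·(2)) / 3 = 38/3 = 12.6667

S is symmetric (S[j,i] = S[i,j]). Assembling:

S = [[9.6667, -9.6667],
 [-9.6667, 12.6667]]


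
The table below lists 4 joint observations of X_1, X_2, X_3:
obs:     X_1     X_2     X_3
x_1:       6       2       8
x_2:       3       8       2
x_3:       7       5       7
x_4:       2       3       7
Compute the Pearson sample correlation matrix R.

Step 1 — column means:
  mean(X_1) = (6 + 3 + 7 + 2) / 4 = 18/4 = 4.5
  mean(X_2) = (2 + 8 + 5 + 3) / 4 = 18/4 = 4.5
  mean(X_3) = (8 + 2 + 7 + 7) / 4 = 24/4 = 6

Step 2 — sample variances and covariances s[i,j] = (1/(n-1)) · Σ_k (x_{k,i} - mean_i) · (x_{k,j} - mean_j), with n-1 = 3:
  s[X_1,X_1] = ((1.5)·(1.5) + (-1.5)·(-1.5) + (2.5)·(2.5) + (-2.5)·(-2.5)) / 3 = 17/3 = 5.6667
  s[X_1,X_2] = ((1.5)·(-2.5) + (-1.5)·(3.5) + (2.5)·(0.5) + (-2.5)·(-1.5)) / 3 = -4/3 = -1.3333
  s[X_1,X_3] = ((1.5)·(2) + (-1.5)·(-4) + (2.5)·(1) + (-2.5)·(1)) / 3 = 9/3 = 3
  s[X_2,X_2] = ((-2.5)·(-2.5) + (3.5)·(3.5) + (0.5)·(0.5) + (-1.5)·(-1.5)) / 3 = 21/3 = 7
  s[X_2,X_3] = ((-2.5)·(2) + (3.5)·(-4) + (0.5)·(1) + (-1.5)·(1)) / 3 = -20/3 = -6.6667
  s[X_3,X_3] = ((2)·(2) + (-4)·(-4) + (1)·(1) + (1)·(1)) / 3 = 22/3 = 7.3333
  Sample standard deviations s_i = √(s[i,i]):
  s(X_1) = √(5.6667) = 2.3805
  s(X_2) = √(7) = 2.6458
  s(X_3) = √(7.3333) = 2.708

Step 3 — r_{ij} = s_{ij} / (s_i · s_j):
  r[X_1,X_1] = 1 (diagonal).
  r[X_1,X_2] = -1.3333 / (2.3805 · 2.6458) = -1.3333 / 6.2981 = -0.2117
  r[X_1,X_3] = 3 / (2.3805 · 2.708) = 3 / 6.4464 = 0.4654
  r[X_2,X_2] = 1 (diagonal).
  r[X_2,X_3] = -6.6667 / (2.6458 · 2.708) = -6.6667 / 7.1647 = -0.9305
  r[X_3,X_3] = 1 (diagonal).

R is symmetric with unit diagonal. Assembling:

R = [[1, -0.2117, 0.4654],
 [-0.2117, 1, -0.9305],
 [0.4654, -0.9305, 1]]


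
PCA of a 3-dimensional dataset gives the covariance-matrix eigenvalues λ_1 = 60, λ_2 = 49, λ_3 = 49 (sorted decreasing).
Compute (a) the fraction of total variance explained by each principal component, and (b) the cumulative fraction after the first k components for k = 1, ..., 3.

Step 1 — total variance = trace(Sigma) = Σ λ_i = 60 + 49 + 49 = 158.

Step 2 — fraction explained by component i = λ_i / Σ λ:
  PC1: 60/158 = 0.3797
  PC2: 49/158 = 0.3101
  PC3: 49/158 = 0.3101

Step 3 — cumulative fraction after k components = (λ_1 + ... + λ_k) / Σ λ:
  k = 1: 60/158 = 0.3797
  k = 2: (60 + 49)/158 = 109/158 = 0.6899
  k = 3: (60 + 49 + 49)/158 = 158/158 = 1

Summary (fraction, with percent):

explained: PC1 0.3797 (37.97%), PC2 0.3101 (31.01%), PC3 0.3101 (31.01%);  cumulative: 0.3797, 0.6899, 1


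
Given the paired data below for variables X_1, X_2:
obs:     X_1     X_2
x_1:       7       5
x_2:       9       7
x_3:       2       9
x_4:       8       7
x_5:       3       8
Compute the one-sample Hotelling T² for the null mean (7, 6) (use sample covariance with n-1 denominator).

Step 1 — sample mean vector:
  mean(X_1) = (7 + 9 + 2 + 8 + 3) / 5 = 29/5 = 5.8
  mean(X_2) = (5 + 7 + 9 + 7 + 8) / 5 = 36/5 = 7.2
  x̄ = (5.8, 7.2),  deviation x̄ - mu_0 = (5.8, 7.2) - (7, 6) = (-1.2, 1.2).

Step 2 — sample covariance matrix, S[i,j] = (1/(n-1)) · Σ_k (x_{k,i} - mean_i) · (x_{k,j} - mean_j), divisor n-1 = 4:
  S[X_1,X_1] = ((1.2)·(1.2) + (3.2)·(3.2) + (-3.8)·(-3.8) + (2.2)·(2.2) + (-2.8)·(-2.8)) / 4 = 38.8/4 = 9.7
  S[X_1,X_2] = ((1.2)·(-2.2) + (3.2)·(-0.2) + (-3.8)·(1.8) + (2.2)·(-0.2) + (-2.8)·(0.8)) / 4 = -12.8/4 = -3.2
  S[X_2,X_2] = ((-2.2)·(-2.2) + (-0.2)·(-0.2) + (1.8)·(1.8) + (-0.2)·(-0.2) + (0.8)·(0.8)) / 4 = 8.8/4 = 2.2
  S = [[9.7, -3.2],
 [-3.2, 2.2]].

Step 3 — invert S. det(S) = 9.7·2.2 - (-3.2)² = 11.1.
  S^{-1} = (1/det) · [[d, -b], [-b, a]] = [[0.1982, 0.2883],
 [0.2883, 0.8739]].

Step 4 — quadratic form (x̄ - mu_0)^T · S^{-1} · (x̄ - mu_0):
  S^{-1} · (x̄ - mu_0) = (0.1081, 0.7027),
  (x̄ - mu_0)^T · [...] = (-1.2)·(0.1081) + (1.2)·(0.7027) = 0.7135.

Step 5 — scale by n: T² = 5 · 0.7135 = 3.5676.

T² ≈ 3.5676


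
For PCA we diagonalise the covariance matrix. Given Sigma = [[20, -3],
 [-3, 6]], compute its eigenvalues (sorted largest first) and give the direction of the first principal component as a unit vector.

Step 1 — characteristic polynomial of 2×2 Sigma:
  det(Sigma - λI) = λ² - trace · λ + det = 0.
  trace = 20 + 6 = 26, det = 20·6 - (-3)² = 111.
Step 2 — discriminant:
  Δ = trace² - 4·det = 676 - 444 = 232.
Step 3 — eigenvalues:
  λ = (trace ± √Δ)/2 = (26 ± 15.2315)/2,
  λ_1 = 20.6158,  λ_2 = 5.3842.

Step 4 — unit eigenvector for λ_1: solve (Sigma - λ_1 I)v = 0. First row:
  (20 - 20.6158)·v_x + (-3)·v_y = 0, i.e. (-0.6158)·v_x + (-3)·v_y = 0,
  so v ∝ (b, λ_1 - a) = (-3, 0.6158); multiply by -1 so the first entry is positive: u = (3, -0.6158).
  ||u|| = √((3)² + (-0.6158)²) = √(9.3792) ≈ 3.0625,
  v_1 = u/||u|| ≈ (0.9796, -0.2011) (||v_1|| = 1).

λ_1 = 20.6158,  λ_2 = 5.3842;  v_1 ≈ (0.9796, -0.2011)


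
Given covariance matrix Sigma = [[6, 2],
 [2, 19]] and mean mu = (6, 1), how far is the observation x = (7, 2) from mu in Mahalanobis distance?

Step 1 — centre the observation: (x - mu) = (1, 1).

Step 2 — invert Sigma. det(Sigma) = 6·19 - (2)² = 110.
  Sigma^{-1} = (1/det) · [[d, -b], [-b, a]] = [[0.1727, -0.0182],
 [-0.0182, 0.0545]].

Step 3 — form the quadratic (x - mu)^T · Sigma^{-1} · (x - mu):
  Sigma^{-1} · (x - mu) = (0.1545, 0.0364).
  (x - mu)^T · [Sigma^{-1} · (x - mu)] = (1)·(0.1545) + (1)·(0.0364) = 0.1909.

Step 4 — take square root: d = √(0.1909) ≈ 0.4369.

d(x, mu) = √(0.1909) ≈ 0.4369


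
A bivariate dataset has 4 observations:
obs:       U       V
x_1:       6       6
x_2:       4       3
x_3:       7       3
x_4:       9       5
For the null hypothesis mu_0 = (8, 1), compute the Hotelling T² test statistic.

Step 1 — sample mean vector:
  mean(U) = (6 + 4 + 7 + 9) / 4 = 26/4 = 6.5
  mean(V) = (6 + 3 + 3 + 5) / 4 = 17/4 = 4.25
  x̄ = (6.5, 4.25),  deviation x̄ - mu_0 = (6.5, 4.25) - (8, 1) = (-1.5, 3.25).

Step 2 — sample covariance matrix, S[i,j] = (1/(n-1)) · Σ_k (x_{k,i} - mean_i) · (x_{k,j} - mean_j), divisor n-1 = 3:
  S[U,U] = ((-0.5)·(-0.5) + (-2.5)·(-2.5) + (0.5)·(0.5) + (2.5)·(2.5)) / 3 = 13/3 = 4.3333
  S[U,V] = ((-0.5)·(1.75) + (-2.5)·(-1.25) + (0.5)·(-1.25) + (2.5)·(0.75)) / 3 = 3.5/3 = 1.1667
  S[V,V] = ((1.75)·(1.75) + (-1.25)·(-1.25) + (-1.25)·(-1.25) + (0.75)·(0.75)) / 3 = 6.75/3 = 2.25
  S = [[4.3333, 1.1667],
 [1.1667, 2.25]].

Step 3 — invert S. det(S) = 4.3333·2.25 - (1.1667)² = 8.3889.
  S^{-1} = (1/det) · [[d, -b], [-b, a]] = [[0.2682, -0.1391],
 [-0.1391, 0.5166]].

Step 4 — quadratic form (x̄ - mu_0)^T · S^{-1} · (x̄ - mu_0):
  S^{-1} · (x̄ - mu_0) = (-0.8543, 1.8874),
  (x̄ - mu_0)^T · [...] = (-1.5)·(-0.8543) + (3.25)·(1.8874) = 7.4156.

Step 5 — scale by n: T² = 4 · 7.4156 = 29.6623.

T² ≈ 29.6623


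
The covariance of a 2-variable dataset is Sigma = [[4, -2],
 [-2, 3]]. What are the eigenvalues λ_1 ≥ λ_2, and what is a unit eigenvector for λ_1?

Step 1 — characteristic polynomial of 2×2 Sigma:
  det(Sigma - λI) = λ² - trace · λ + det = 0.
  trace = 4 + 3 = 7, det = 4·3 - (-2)² = 8.
Step 2 — discriminant:
  Δ = trace² - 4·det = 49 - 32 = 17.
Step 3 — eigenvalues:
  λ = (trace ± √Δ)/2 = (7 ± 4.1231)/2,
  λ_1 = 5.5616,  λ_2 = 1.4384.

Step 4 — unit eigenvector for λ_1: solve (Sigma - λ_1 I)v = 0. First row:
  (4 - 5.5616)·v_x + (-2)·v_y = 0, i.e. (-1.5616)·v_x + (-2)·v_y = 0,
  so v ∝ (b, λ_1 - a) = (-2, 1.5616); multiply by -1 so the first entry is positive: u = (2, -1.5616).
  ||u|| = √((2)² + (-1.5616)²) = √(6.4384) ≈ 2.5374,
  v_1 = u/||u|| ≈ (0.7882, -0.6154) (||v_1|| = 1).

λ_1 = 5.5616,  λ_2 = 1.4384;  v_1 ≈ (0.7882, -0.6154)


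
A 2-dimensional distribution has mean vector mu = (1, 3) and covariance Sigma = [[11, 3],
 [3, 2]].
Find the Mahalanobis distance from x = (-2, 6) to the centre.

Step 1 — centre the observation: (x - mu) = (-3, 3).

Step 2 — invert Sigma. det(Sigma) = 11·2 - (3)² = 13.
  Sigma^{-1} = (1/det) · [[d, -b], [-b, a]] = [[0.1538, -0.2308],
 [-0.2308, 0.8462]].

Step 3 — form the quadratic (x - mu)^T · Sigma^{-1} · (x - mu):
  Sigma^{-1} · (x - mu) = (-1.1538, 3.2308).
  (x - mu)^T · [Sigma^{-1} · (x - mu)] = (-3)·(-1.1538) + (3)·(3.2308) = 13.1538.

Step 4 — take square root: d = √(13.1538) ≈ 3.6268.

d(x, mu) = √(13.1538) ≈ 3.6268


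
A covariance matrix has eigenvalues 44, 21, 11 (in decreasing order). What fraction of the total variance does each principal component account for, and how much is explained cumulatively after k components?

Step 1 — total variance = trace(Sigma) = Σ λ_i = 44 + 21 + 11 = 76.

Step 2 — fraction explained by component i = λ_i / Σ λ:
  PC1: 44/76 = 0.5789
  PC2: 21/76 = 0.2763
  PC3: 11/76 = 0.1447

Step 3 — cumulative fraction after k components = (λ_1 + ... + λ_k) / Σ λ:
  k = 1: 44/76 = 0.5789
  k = 2: (44 + 21)/76 = 65/76 = 0.8553
  k = 3: (44 + 21 + 11)/76 = 76/76 = 1

Summary (fraction, with percent):

explained: PC1 0.5789 (57.89%), PC2 0.2763 (27.63%), PC3 0.1447 (14.47%);  cumulative: 0.5789, 0.8553, 1


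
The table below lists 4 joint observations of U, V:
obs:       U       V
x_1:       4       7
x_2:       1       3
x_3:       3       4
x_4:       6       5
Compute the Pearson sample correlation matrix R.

Step 1 — column means:
  mean(U) = (4 + 1 + 3 + 6) / 4 = 14/4 = 3.5
  mean(V) = (7 + 3 + 4 + 5) / 4 = 19/4 = 4.75

Step 2 — sample variances and covariances s[i,j] = (1/(n-1)) · Σ_k (x_{k,i} - mean_i) · (x_{k,j} - mean_j), with n-1 = 3:
  s[U,U] = ((0.5)·(0.5) + (-2.5)·(-2.5) + (-0.5)·(-0.5) + (2.5)·(2.5)) / 3 = 13/3 = 4.3333
  s[U,V] = ((0.5)·(2.25) + (-2.5)·(-1.75) + (-0.5)·(-0.75) + (2.5)·(0.25)) / 3 = 6.5/3 = 2.1667
  s[V,V] = ((2.25)·(2.25) + (-1.75)·(-1.75) + (-0.75)·(-0.75) + (0.25)·(0.25)) / 3 = 8.75/3 = 2.9167
  Sample standard deviations s_i = √(s[i,i]):
  s(U) = √(4.3333) = 2.0817
  s(V) = √(2.9167) = 1.7078

Step 3 — r_{ij} = s_{ij} / (s_i · s_j):
  r[U,U] = 1 (diagonal).
  r[U,V] = 2.1667 / (2.0817 · 1.7078) = 2.1667 / 3.5551 = 0.6094
  r[V,V] = 1 (diagonal).

R is symmetric with unit diagonal. Assembling:

R = [[1, 0.6094],
 [0.6094, 1]]


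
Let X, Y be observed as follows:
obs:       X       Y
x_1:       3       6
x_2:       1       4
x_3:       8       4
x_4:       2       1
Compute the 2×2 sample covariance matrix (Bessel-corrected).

Step 1 — column means:
  mean(X) = (3 + 1 + 8 + 2) / 4 = 14/4 = 3.5
  mean(Y) = (6 + 4 + 4 + 1) / 4 = 15/4 = 3.75

Step 2 — sample covariance S[i,j] = (1/(n-1)) · Σ_k (x_{k,i} - mean_i) · (x_{k,j} - mean_j), with n-1 = 3.
  S[X,X] = ((-0.5)·(-0.5) + (-2.5)·(-2.5) + (4.5)·(4.5) + (-1.5)·(-1.5)) / 3 = 29/3 = 9.6667
  S[X,Y] = ((-0.5)·(2.25) + (-2.5)·(0.25) + (4.5)·(0.25) + (-1.5)·(-2.75)) / 3 = 3.5/3 = 1.1667
  S[Y,Y] = ((2.25)·(2.25) + (0.25)·(0.25) + (0.25)·(0.25) + (-2.75)·(-2.75)) / 3 = 12.75/3 = 4.25

S is symmetric (S[j,i] = S[i,j]). Assembling:

S = [[9.6667, 1.1667],
 [1.1667, 4.25]]


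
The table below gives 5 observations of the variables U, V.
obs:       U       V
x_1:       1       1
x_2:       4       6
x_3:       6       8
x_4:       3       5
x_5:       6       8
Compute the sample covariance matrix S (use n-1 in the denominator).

Step 1 — column means:
  mean(U) = (1 + 4 + 6 + 3 + 6) / 5 = 20/5 = 4
  mean(V) = (1 + 6 + 8 + 5 + 8) / 5 = 28/5 = 5.6

Step 2 — sample covariance S[i,j] = (1/(n-1)) · Σ_k (x_{k,i} - mean_i) · (x_{k,j} - mean_j), with n-1 = 4.
  S[U,U] = ((-3)·(-3) + (0)·(0) + (2)·(2) + (-1)·(-1) + (2)·(2)) / 4 = 18/4 = 4.5
  S[U,V] = ((-3)·(-4.6) + (0)·(0.4) + (2)·(2.4) + (-1)·(-0.6) + (2)·(2.4)) / 4 = 24/4 = 6
  S[V,V] = ((-4.6)·(-4.6) + (0.4)·(0.4) + (2.4)·(2.4) + (-0.6)·(-0.6) + (2.4)·(2.4)) / 4 = 33.2/4 = 8.3

S is symmetric (S[j,i] = S[i,j]). Assembling:

S = [[4.5, 6],
 [6, 8.3]]


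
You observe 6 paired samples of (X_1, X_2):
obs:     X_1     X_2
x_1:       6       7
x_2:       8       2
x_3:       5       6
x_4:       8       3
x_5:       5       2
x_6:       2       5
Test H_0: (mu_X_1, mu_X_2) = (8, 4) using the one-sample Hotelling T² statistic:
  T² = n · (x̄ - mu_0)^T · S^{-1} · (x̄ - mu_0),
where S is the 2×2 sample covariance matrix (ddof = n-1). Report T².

Step 1 — sample mean vector:
  mean(X_1) = (6 + 8 + 5 + 8 + 5 + 2) / 6 = 34/6 = 5.6667
  mean(X_2) = (7 + 2 + 6 + 3 + 2 + 5) / 6 = 25/6 = 4.1667
  x̄ = (5.6667, 4.1667),  deviation x̄ - mu_0 = (5.6667, 4.1667) - (8, 4) = (-2.3333, 0.1667).

Step 2 — sample covariance matrix, S[i,j] = (1/(n-1)) · Σ_k (x_{k,i} - mean_i) · (x_{k,j} - mean_j), divisor n-1 = 5:
  S[X_1,X_1] = ((0.3333)·(0.3333) + (2.3333)·(2.3333) + (-0.6667)·(-0.6667) + (2.3333)·(2.3333) + (-0.6667)·(-0.6667) + (-3.6667)·(-3.6667)) / 5 = 25.3333/5 = 5.0667
  S[X_1,X_2] = ((0.3333)·(2.8333) + (2.3333)·(-2.1667) + (-0.6667)·(1.8333) + (2.3333)·(-1.1667) + (-0.6667)·(-2.1667) + (-3.6667)·(0.8333)) / 5 = -9.6667/5 = -1.9333
  S[X_2,X_2] = ((2.8333)·(2.8333) + (-2.1667)·(-2.1667) + (1.8333)·(1.8333) + (-1.1667)·(-1.1667) + (-2.1667)·(-2.1667) + (0.8333)·(0.8333)) / 5 = 22.8333/5 = 4.5667
  S = [[5.0667, -1.9333],
 [-1.9333, 4.5667]].

Step 3 — invert S. det(S) = 5.0667·4.5667 - (-1.9333)² = 19.4.
  S^{-1} = (1/det) · [[d, -b], [-b, a]] = [[0.2354, 0.0997],
 [0.0997, 0.2612]].

Step 4 — quadratic form (x̄ - mu_0)^T · S^{-1} · (x̄ - mu_0):
  S^{-1} · (x̄ - mu_0) = (-0.5326, -0.189),
  (x̄ - mu_0)^T · [...] = (-2.3333)·(-0.5326) + (0.1667)·(-0.189) = 1.2113.

Step 5 — scale by n: T² = 6 · 1.2113 = 7.268.

T² ≈ 7.268


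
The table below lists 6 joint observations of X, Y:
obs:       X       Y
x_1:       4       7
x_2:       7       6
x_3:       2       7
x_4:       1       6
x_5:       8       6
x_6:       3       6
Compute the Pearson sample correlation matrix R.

Step 1 — column means:
  mean(X) = (4 + 7 + 2 + 1 + 8 + 3) / 6 = 25/6 = 4.1667
  mean(Y) = (7 + 6 + 7 + 6 + 6 + 6) / 6 = 38/6 = 6.3333

Step 2 — sample variances and covariances s[i,j] = (1/(n-1)) · Σ_k (x_{k,i} - mean_i) · (x_{k,j} - mean_j), with n-1 = 5:
  s[X,X] = ((-0.1667)·(-0.1667) + (2.8333)·(2.8333) + (-2.1667)·(-2.1667) + (-3.1667)·(-3.1667) + (3.8333)·(3.8333) + (-1.1667)·(-1.1667)) / 5 = 38.8333/5 = 7.7667
  s[X,Y] = ((-0.1667)·(0.6667) + (2.8333)·(-0.3333) + (-2.1667)·(0.6667) + (-3.1667)·(-0.3333) + (3.8333)·(-0.3333) + (-1.1667)·(-0.3333)) / 5 = -2.3333/5 = -0.4667
  s[Y,Y] = ((0.6667)·(0.6667) + (-0.3333)·(-0.3333) + (0.6667)·(0.6667) + (-0.3333)·(-0.3333) + (-0.3333)·(-0.3333) + (-0.3333)·(-0.3333)) / 5 = 1.3333/5 = 0.2667
  Sample standard deviations s_i = √(s[i,i]):
  s(X) = √(7.7667) = 2.7869
  s(Y) = √(0.2667) = 0.5164

Step 3 — r_{ij} = s_{ij} / (s_i · s_j):
  r[X,X] = 1 (diagonal).
  r[X,Y] = -0.4667 / (2.7869 · 0.5164) = -0.4667 / 1.4391 = -0.3243
  r[Y,Y] = 1 (diagonal).

R is symmetric with unit diagonal. Assembling:

R = [[1, -0.3243],
 [-0.3243, 1]]


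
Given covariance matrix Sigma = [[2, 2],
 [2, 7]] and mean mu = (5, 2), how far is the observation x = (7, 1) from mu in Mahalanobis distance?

Step 1 — centre the observation: (x - mu) = (2, -1).

Step 2 — invert Sigma. det(Sigma) = 2·7 - (2)² = 10.
  Sigma^{-1} = (1/det) · [[d, -b], [-b, a]] = [[0.7, -0.2],
 [-0.2, 0.2]].

Step 3 — form the quadratic (x - mu)^T · Sigma^{-1} · (x - mu):
  Sigma^{-1} · (x - mu) = (1.6, -0.6).
  (x - mu)^T · [Sigma^{-1} · (x - mu)] = (2)·(1.6) + (-1)·(-0.6) = 3.8.

Step 4 — take square root: d = √(3.8) ≈ 1.9494.

d(x, mu) = √(3.8) ≈ 1.9494


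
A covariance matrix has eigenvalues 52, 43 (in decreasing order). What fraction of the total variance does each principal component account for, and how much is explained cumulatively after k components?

Step 1 — total variance = trace(Sigma) = Σ λ_i = 52 + 43 = 95.

Step 2 — fraction explained by component i = λ_i / Σ λ:
  PC1: 52/95 = 0.5474
  PC2: 43/95 = 0.4526

Step 3 — cumulative fraction after k components = (λ_1 + ... + λ_k) / Σ λ:
  k = 1: 52/95 = 0.5474
  k = 2: (52 + 43)/95 = 95/95 = 1

Summary (fraction, with percent):

explained: PC1 0.5474 (54.74%), PC2 0.4526 (45.26%);  cumulative: 0.5474, 1


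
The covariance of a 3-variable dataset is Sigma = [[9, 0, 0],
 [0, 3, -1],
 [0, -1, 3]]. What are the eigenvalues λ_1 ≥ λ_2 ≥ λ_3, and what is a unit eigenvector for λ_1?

Step 1 — characteristic polynomial p(λ) = det(λI - Sigma) = λ³ - tr·λ² + c_1·λ - det, where tr = trace, c_1 = sum of the principal 2×2 minors, det = det(Sigma):
  tr = 9 + 3 + 3 = 15,
  c_1 = (9·3 - (0)²) + (9·3 - (0)²) + (3·3 - (-1)²) = 27 + 27 + 8 = 62,
  det = 9·(3·3 - (-1)²) - (0)·((0)·3 - (-1)·(0)) + (0)·((0)·(-1) - 3·(0)) = 9·(8) - (0)·(0) + (0)·(0) = 72.
  So p(λ) = λ³ - 15λ² + 62λ - 72.
Step 2 — look for an integer root (rational root theorem: any rational root is an integer divisor of 72). Testing λ = 2:
  p(2) = 8 - 60 + 124 - 72 = 0  ✓
  Dividing out (λ - 2): p(λ) = (λ - 2)(λ² - 13λ + 36).
Step 3 — remaining eigenvalues from the quadratic λ² - 13λ + 36 = 0:
  Δ = 13² - 4·36 = 169 - 144 = 25,  λ = (13 ± √25)/2 = (13 ± 5)/2 = 9 or 4.
  Sorted: λ_1 = 9,  λ_2 = 4,  λ_3 = 2  (check: sum = 15 = tr ✓).

Step 4 — unit eigenvector for λ_1 = 9: v spans the null space of (Sigma - λ_1 I), whose rows are
  r_1 = (0, 0, 0),  r_2 = (0, -6, -1),  r_3 = (0, -1, -6).
  v is orthogonal to every row, so take v ∝ r_2 × r_3 = ((-6)·(-6) - (-1)·(-1), (-1)·(0) - (0)·(-6), (0)·(-1) - (-6)·(0)) = (35, 0, 0).
  Rescale (divide by 35): u = (1, 0, 0).
  ||u|| = √((1)² + (0)² + (0)²) = √(1) = 1,  v_1 = u/||u|| ≈ (1, 0, 0) (||v_1|| = 1).

λ_1 = 9,  λ_2 = 4,  λ_3 = 2;  v_1 ≈ (1, 0, 0)


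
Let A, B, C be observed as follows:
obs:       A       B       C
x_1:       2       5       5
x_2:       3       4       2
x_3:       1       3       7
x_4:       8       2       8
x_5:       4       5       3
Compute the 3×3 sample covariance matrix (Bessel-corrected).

Step 1 — column means:
  mean(A) = (2 + 3 + 1 + 8 + 4) / 5 = 18/5 = 3.6
  mean(B) = (5 + 4 + 3 + 2 + 5) / 5 = 19/5 = 3.8
  mean(C) = (5 + 2 + 7 + 8 + 3) / 5 = 25/5 = 5

Step 2 — sample covariance S[i,j] = (1/(n-1)) · Σ_k (x_{k,i} - mean_i) · (x_{k,j} - mean_j), with n-1 = 4.
  S[A,A] = ((-1.6)·(-1.6) + (-0.6)·(-0.6) + (-2.6)·(-2.6) + (4.4)·(4.4) + (0.4)·(0.4)) / 4 = 29.2/4 = 7.3
  S[A,B] = ((-1.6)·(1.2) + (-0.6)·(0.2) + (-2.6)·(-0.8) + (4.4)·(-1.8) + (0.4)·(1.2)) / 4 = -7.4/4 = -1.85
  S[A,C] = ((-1.6)·(0) + (-0.6)·(-3) + (-2.6)·(2) + (4.4)·(3) + (0.4)·(-2)) / 4 = 9/4 = 2.25
  S[B,B] = ((1.2)·(1.2) + (0.2)·(0.2) + (-0.8)·(-0.8) + (-1.8)·(-1.8) + (1.2)·(1.2)) / 4 = 6.8/4 = 1.7
  S[B,C] = ((1.2)·(0) + (0.2)·(-3) + (-0.8)·(2) + (-1.8)·(3) + (1.2)·(-2)) / 4 = -10/4 = -2.5
  S[C,C] = ((0)·(0) + (-3)·(-3) + (2)·(2) + (3)·(3) + (-2)·(-2)) / 4 = 26/4 = 6.5

S is symmetric (S[j,i] = S[i,j]). Assembling:

S = [[7.3, -1.85, 2.25],
 [-1.85, 1.7, -2.5],
 [2.25, -2.5, 6.5]]


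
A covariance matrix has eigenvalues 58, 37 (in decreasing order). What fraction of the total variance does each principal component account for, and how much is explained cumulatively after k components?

Step 1 — total variance = trace(Sigma) = Σ λ_i = 58 + 37 = 95.

Step 2 — fraction explained by component i = λ_i / Σ λ:
  PC1: 58/95 = 0.6105
  PC2: 37/95 = 0.3895

Step 3 — cumulative fraction after k components = (λ_1 + ... + λ_k) / Σ λ:
  k = 1: 58/95 = 0.6105
  k = 2: (58 + 37)/95 = 95/95 = 1

Summary (fraction, with percent):

explained: PC1 0.6105 (61.05%), PC2 0.3895 (38.95%);  cumulative: 0.6105, 1


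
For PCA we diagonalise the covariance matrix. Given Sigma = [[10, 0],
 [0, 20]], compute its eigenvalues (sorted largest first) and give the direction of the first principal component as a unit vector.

Step 1 — characteristic polynomial of 2×2 Sigma:
  det(Sigma - λI) = λ² - trace · λ + det = 0.
  trace = 10 + 20 = 30, det = 10·20 - (0)² = 200.
Step 2 — discriminant:
  Δ = trace² - 4·det = 900 - 800 = 100.
Step 3 — eigenvalues:
  λ = (trace ± √Δ)/2 = (30 ± 10)/2,
  λ_1 = 20,  λ_2 = 10.

Step 4 — unit eigenvector for λ_1: Sigma is diagonal, so its eigenvectors are the coordinate axes. λ_1 = 20 is the diagonal entry on the second coordinate axis, hence
  v_1 = (0, 1) (||v_1|| = 1).

λ_1 = 20,  λ_2 = 10;  v_1 ≈ (0, 1)


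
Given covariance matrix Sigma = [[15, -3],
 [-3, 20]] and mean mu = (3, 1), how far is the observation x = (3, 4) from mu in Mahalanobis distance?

Step 1 — centre the observation: (x - mu) = (0, 3).

Step 2 — invert Sigma. det(Sigma) = 15·20 - (-3)² = 291.
  Sigma^{-1} = (1/det) · [[d, -b], [-b, a]] = [[0.0687, 0.0103],
 [0.0103, 0.0515]].

Step 3 — form the quadratic (x - mu)^T · Sigma^{-1} · (x - mu):
  Sigma^{-1} · (x - mu) = (0.0309, 0.1546).
  (x - mu)^T · [Sigma^{-1} · (x - mu)] = (0)·(0.0309) + (3)·(0.1546) = 0.4639.

Step 4 — take square root: d = √(0.4639) ≈ 0.6811.

d(x, mu) = √(0.4639) ≈ 0.6811


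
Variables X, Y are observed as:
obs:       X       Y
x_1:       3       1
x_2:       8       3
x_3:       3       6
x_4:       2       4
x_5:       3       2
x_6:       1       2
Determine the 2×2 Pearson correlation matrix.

Step 1 — column means:
  mean(X) = (3 + 8 + 3 + 2 + 3 + 1) / 6 = 20/6 = 3.3333
  mean(Y) = (1 + 3 + 6 + 4 + 2 + 2) / 6 = 18/6 = 3

Step 2 — sample variances and covariances s[i,j] = (1/(n-1)) · Σ_k (x_{k,i} - mean_i) · (x_{k,j} - mean_j), with n-1 = 5:
  s[X,X] = ((-0.3333)·(-0.3333) + (4.6667)·(4.6667) + (-0.3333)·(-0.3333) + (-1.3333)·(-1.3333) + (-0.3333)·(-0.3333) + (-2.3333)·(-2.3333)) / 5 = 29.3333/5 = 5.8667
  s[X,Y] = ((-0.3333)·(-2) + (4.6667)·(0) + (-0.3333)·(3) + (-1.3333)·(1) + (-0.3333)·(-1) + (-2.3333)·(-1)) / 5 = 1/5 = 0.2
  s[Y,Y] = ((-2)·(-2) + (0)·(0) + (3)·(3) + (1)·(1) + (-1)·(-1) + (-1)·(-1)) / 5 = 16/5 = 3.2
  Sample standard deviations s_i = √(s[i,i]):
  s(X) = √(5.8667) = 2.4221
  s(Y) = √(3.2) = 1.7889

Step 3 — r_{ij} = s_{ij} / (s_i · s_j):
  r[X,X] = 1 (diagonal).
  r[X,Y] = 0.2 / (2.4221 · 1.7889) = 0.2 / 4.3328 = 0.0462
  r[Y,Y] = 1 (diagonal).

R is symmetric with unit diagonal. Assembling:

R = [[1, 0.0462],
 [0.0462, 1]]


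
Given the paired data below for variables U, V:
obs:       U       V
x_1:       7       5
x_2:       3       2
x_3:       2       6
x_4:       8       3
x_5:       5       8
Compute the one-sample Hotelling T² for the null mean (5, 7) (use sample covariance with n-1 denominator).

Step 1 — sample mean vector:
  mean(U) = (7 + 3 + 2 + 8 + 5) / 5 = 25/5 = 5
  mean(V) = (5 + 2 + 6 + 3 + 8) / 5 = 24/5 = 4.8
  x̄ = (5, 4.8),  deviation x̄ - mu_0 = (5, 4.8) - (5, 7) = (0, -2.2).

Step 2 — sample covariance matrix, S[i,j] = (1/(n-1)) · Σ_k (x_{k,i} - mean_i) · (x_{k,j} - mean_j), divisor n-1 = 4:
  S[U,U] = ((2)·(2) + (-2)·(-2) + (-3)·(-3) + (3)·(3) + (0)·(0)) / 4 = 26/4 = 6.5
  S[U,V] = ((2)·(0.2) + (-2)·(-2.8) + (-3)·(1.2) + (3)·(-1.8) + (0)·(3.2)) / 4 = -3/4 = -0.75
  S[V,V] = ((0.2)·(0.2) + (-2.8)·(-2.8) + (1.2)·(1.2) + (-1.8)·(-1.8) + (3.2)·(3.2)) / 4 = 22.8/4 = 5.7
  S = [[6.5, -0.75],
 [-0.75, 5.7]].

Step 3 — invert S. det(S) = 6.5·5.7 - (-0.75)² = 36.4875.
  S^{-1} = (1/det) · [[d, -b], [-b, a]] = [[0.1562, 0.0206],
 [0.0206, 0.1781]].

Step 4 — quadratic form (x̄ - mu_0)^T · S^{-1} · (x̄ - mu_0):
  S^{-1} · (x̄ - mu_0) = (-0.0452, -0.3919),
  (x̄ - mu_0)^T · [...] = (0)·(-0.0452) + (-2.2)·(-0.3919) = 0.8622.

Step 5 — scale by n: T² = 5 · 0.8622 = 4.3111.

T² ≈ 4.3111


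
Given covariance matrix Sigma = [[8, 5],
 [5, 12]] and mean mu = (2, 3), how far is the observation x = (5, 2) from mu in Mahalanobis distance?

Step 1 — centre the observation: (x - mu) = (3, -1).

Step 2 — invert Sigma. det(Sigma) = 8·12 - (5)² = 71.
  Sigma^{-1} = (1/det) · [[d, -b], [-b, a]] = [[0.169, -0.0704],
 [-0.0704, 0.1127]].

Step 3 — form the quadratic (x - mu)^T · Sigma^{-1} · (x - mu):
  Sigma^{-1} · (x - mu) = (0.5775, -0.3239).
  (x - mu)^T · [Sigma^{-1} · (x - mu)] = (3)·(0.5775) + (-1)·(-0.3239) = 2.0563.

Step 4 — take square root: d = √(2.0563) ≈ 1.434.

d(x, mu) = √(2.0563) ≈ 1.434


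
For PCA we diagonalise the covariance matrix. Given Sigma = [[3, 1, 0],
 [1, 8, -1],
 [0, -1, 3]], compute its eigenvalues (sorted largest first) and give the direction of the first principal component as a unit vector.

Step 1 — characteristic polynomial p(λ) = det(λI - Sigma) = λ³ - tr·λ² + c_1·λ - det, where tr = trace, c_1 = sum of the principal 2×2 minors, det = det(Sigma):
  tr = 3 + 8 + 3 = 14,
  c_1 = (3·8 - (1)²) + (3·3 - (0)²) + (8·3 - (-1)²) = 23 + 9 + 23 = 55,
  det = 3·(8·3 - (-1)²) - (1)·((1)·3 - (-1)·(0)) + (0)·((1)·(-1) - 8·(0)) = 3·(23) - (1)·(3) + (0)·(-1) = 66.
  So p(λ) = λ³ - 14λ² + 55λ - 66.
Step 2 — look for an integer root (rational root theorem: any rational root is an integer divisor of 66). Testing λ = 3:
  p(3) = 27 - 126 + 165 - 66 = 0  ✓
  Dividing out (λ - 3): p(λ) = (λ - 3)(λ² - 11λ + 22).
Step 3 — remaining eigenvalues from the quadratic λ² - 11λ + 22 = 0:
  Δ = 11² - 4·22 = 121 - 88 = 33,  λ = (11 ± √33)/2 = (11 ± 5.7446)/2 ≈ 8.3723 or 2.6277.
  Sorted: λ_1 = 8.3723,  λ_2 = 3,  λ_3 = 2.6277  (check: sum = 14 = tr ✓).

Step 4 — unit eigenvector for λ_1 ≈ 8.3723: v spans the null space of (Sigma - λ_1 I), whose rows are
  r_1 = (-5.3723, 1, 0),  r_2 = (1, -0.3723, -1),  r_3 = (0, -1, -5.3723).
  v is orthogonal to every row, so take v ∝ r_1 × r_2 = ((1)·(-1) - (0)·(-0.3723), (0)·(1) - (-5.3723)·(-1), (-5.3723)·(-0.3723) - (1)·(1)) ≈ (-1, -5.3723, 1).
  Rescale (multiply by -1 so the first nonzero entry is positive): u = (1, 5.3723, -1).
  ||u|| = √((1)² + (5.3723)² + (-1)²) = √(30.8614) ≈ 5.5553,  v_1 = u/||u|| ≈ (0.18, 0.9671, -0.18) (||v_1|| = 1).

λ_1 = 8.3723,  λ_2 = 3,  λ_3 = 2.6277;  v_1 ≈ (0.18, 0.9671, -0.18)


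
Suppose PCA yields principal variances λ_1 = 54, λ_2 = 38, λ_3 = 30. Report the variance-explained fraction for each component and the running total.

Step 1 — total variance = trace(Sigma) = Σ λ_i = 54 + 38 + 30 = 122.

Step 2 — fraction explained by component i = λ_i / Σ λ:
  PC1: 54/122 = 0.4426
  PC2: 38/122 = 0.3115
  PC3: 30/122 = 0.2459

Step 3 — cumulative fraction after k components = (λ_1 + ... + λ_k) / Σ λ:
  k = 1: 54/122 = 0.4426
  k = 2: (54 + 38)/122 = 92/122 = 0.7541
  k = 3: (54 + 38 + 30)/122 = 122/122 = 1

Summary (fraction, with percent):

explained: PC1 0.4426 (44.26%), PC2 0.3115 (31.15%), PC3 0.2459 (24.59%);  cumulative: 0.4426, 0.7541, 1
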